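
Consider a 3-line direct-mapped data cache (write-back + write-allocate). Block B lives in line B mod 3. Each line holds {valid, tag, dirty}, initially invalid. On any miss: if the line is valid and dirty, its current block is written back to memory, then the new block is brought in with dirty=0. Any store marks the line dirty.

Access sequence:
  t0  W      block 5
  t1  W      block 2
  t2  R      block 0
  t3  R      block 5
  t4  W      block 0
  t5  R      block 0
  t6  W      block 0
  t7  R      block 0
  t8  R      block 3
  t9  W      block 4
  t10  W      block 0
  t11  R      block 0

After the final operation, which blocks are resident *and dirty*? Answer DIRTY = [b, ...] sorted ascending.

DIRTY = [0, 4]

  0 | W B5 → L2 miss [D]
  1 | W B2 → L2 miss wb→B5 [D]
  2 | R B0 → L0 miss [-]
  3 | R B5 → L2 miss wb→B2 [-]
  4 | W B0 → L0 hit [D]
  5 | R B0 → L0 hit [D]
  6 | W B0 → L0 hit [D]
  7 | R B0 → L0 hit [D]
  8 | R B3 → L0 miss wb→B0 [-]
  9 | W B4 → L1 miss [D]
  10 | W B0 → L0 miss [D]
  11 | R B0 → L0 hit [D]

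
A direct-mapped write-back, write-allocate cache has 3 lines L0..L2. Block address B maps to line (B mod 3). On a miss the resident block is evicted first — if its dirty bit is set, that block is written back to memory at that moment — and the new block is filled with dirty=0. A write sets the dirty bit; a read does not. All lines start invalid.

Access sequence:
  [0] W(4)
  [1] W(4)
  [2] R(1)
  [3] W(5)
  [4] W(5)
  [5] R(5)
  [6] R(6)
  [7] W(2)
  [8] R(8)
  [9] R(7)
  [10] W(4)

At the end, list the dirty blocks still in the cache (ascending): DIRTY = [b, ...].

DIRTY = [4]

  0 | W B4 → L1 miss [D]
  1 | W B4 → L1 hit [D]
  2 | R B1 → L1 miss wb→B4 [-]
  3 | W B5 → L2 miss [D]
  4 | W B5 → L2 hit [D]
  5 | R B5 → L2 hit [D]
  6 | R B6 → L0 miss [-]
  7 | W B2 → L2 miss wb→B5 [D]
  8 | R B8 → L2 miss wb→B2 [-]
  9 | R B7 → L1 miss [-]
  10 | W B4 → L1 miss [D]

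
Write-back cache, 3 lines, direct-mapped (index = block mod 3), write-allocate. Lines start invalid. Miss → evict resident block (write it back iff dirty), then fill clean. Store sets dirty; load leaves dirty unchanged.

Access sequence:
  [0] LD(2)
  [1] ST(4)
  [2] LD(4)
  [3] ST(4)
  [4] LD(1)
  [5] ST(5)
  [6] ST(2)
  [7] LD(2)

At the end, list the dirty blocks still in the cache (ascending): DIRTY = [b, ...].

DIRTY = [2]

  0 | R B2 → L2 miss [-]
  1 | W B4 → L1 miss [D]
  2 | R B4 → L1 hit [D]
  3 | W B4 → L1 hit [D]
  4 | R B1 → L1 miss wb→B4 [-]
  5 | W B5 → L2 miss [D]
  6 | W B2 → L2 miss wb→B5 [D]
  7 | R B2 → L2 hit [D]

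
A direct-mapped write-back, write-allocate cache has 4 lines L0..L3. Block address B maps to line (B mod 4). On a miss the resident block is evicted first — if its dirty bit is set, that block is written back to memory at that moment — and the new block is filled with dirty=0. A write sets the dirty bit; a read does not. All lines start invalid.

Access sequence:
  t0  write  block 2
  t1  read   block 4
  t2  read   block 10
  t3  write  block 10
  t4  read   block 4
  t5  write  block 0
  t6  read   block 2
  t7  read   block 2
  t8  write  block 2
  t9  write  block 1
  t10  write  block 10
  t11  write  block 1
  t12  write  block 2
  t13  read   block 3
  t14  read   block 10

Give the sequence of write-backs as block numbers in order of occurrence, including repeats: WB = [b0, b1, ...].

WB = [2, 10, 2, 10, 2]

0: W B2 -> L2 miss  d=D]
1: R B4 -> L0 miss  d=-]
2: R B10 -> L2 miss wb->B2  d=-]
3: W B10 -> L2 hit  d=D]
4: R B4 -> L0 hit  d=-]
5: W B0 -> L0 miss  d=D]
6: R B2 -> L2 miss wb->B10  d=-]
7: R B2 -> L2 hit  d=-]
8: W B2 -> L2 hit  d=D]
9: W B1 -> L1 miss  d=D]
10: W B10 -> L2 miss wb->B2  d=D]
11: W B1 -> L1 hit  d=D]
12: W B2 -> L2 miss wb->B10  d=D]
13: R B3 -> L3 miss  d=-]
14: R B10 -> L2 miss wb->B2  d=-]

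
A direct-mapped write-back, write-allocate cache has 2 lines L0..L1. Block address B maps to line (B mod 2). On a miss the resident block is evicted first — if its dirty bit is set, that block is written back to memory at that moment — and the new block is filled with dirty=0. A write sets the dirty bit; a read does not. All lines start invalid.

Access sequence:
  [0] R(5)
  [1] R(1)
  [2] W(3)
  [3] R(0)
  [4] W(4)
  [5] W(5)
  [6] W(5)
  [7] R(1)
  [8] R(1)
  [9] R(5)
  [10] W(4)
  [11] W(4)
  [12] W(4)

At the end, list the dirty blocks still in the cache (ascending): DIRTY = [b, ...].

DIRTY = [4]

  0 | R B5 → L1 miss [-]
  1 | R B1 → L1 miss [-]
  2 | W B3 → L1 miss [D]
  3 | R B0 → L0 miss [-]
  4 | W B4 → L0 miss [D]
  5 | W B5 → L1 miss wb→B3 [D]
  6 | W B5 → L1 hit [D]
  7 | R B1 → L1 miss wb→B5 [-]
  8 | R B1 → L1 hit [-]
  9 | R B5 → L1 miss [-]
  10 | W B4 → L0 hit [D]
  11 | W B4 → L0 hit [D]
  12 | W B4 → L0 hit [D]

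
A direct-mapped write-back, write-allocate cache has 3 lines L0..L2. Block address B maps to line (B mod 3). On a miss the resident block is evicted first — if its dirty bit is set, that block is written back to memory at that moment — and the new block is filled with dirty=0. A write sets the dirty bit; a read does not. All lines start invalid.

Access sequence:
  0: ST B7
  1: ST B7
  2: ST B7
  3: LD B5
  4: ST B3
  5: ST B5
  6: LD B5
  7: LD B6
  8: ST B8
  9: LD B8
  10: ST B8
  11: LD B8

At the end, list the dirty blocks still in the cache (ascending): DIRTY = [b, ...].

0: W B7 -> L1 miss  d=D]
1: W B7 -> L1 hit  d=D]
2: W B7 -> L1 hit  d=D]
3: R B5 -> L2 miss  d=-]
4: W B3 -> L0 miss  d=D]
5: W B5 -> L2 hit  d=D]
6: R B5 -> L2 hit  d=D]
7: R B6 -> L0 miss wb->B3  d=-]
8: W B8 -> L2 miss wb->B5  d=D]
9: R B8 -> L2 hit  d=D]
10: W B8 -> L2 hit  d=D]
11: R B8 -> L2 hit  d=D]

DIRTY = [7, 8]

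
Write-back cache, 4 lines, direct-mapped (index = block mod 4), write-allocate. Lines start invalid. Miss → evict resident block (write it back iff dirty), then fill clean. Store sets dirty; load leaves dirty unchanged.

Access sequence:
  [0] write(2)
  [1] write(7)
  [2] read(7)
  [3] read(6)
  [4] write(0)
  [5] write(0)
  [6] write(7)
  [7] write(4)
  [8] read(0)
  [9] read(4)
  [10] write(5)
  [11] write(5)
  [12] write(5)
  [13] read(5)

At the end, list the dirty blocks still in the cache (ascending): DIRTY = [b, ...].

DIRTY = [5, 7]

  0 | W B2 → L2 miss [D]
  1 | W B7 → L3 miss [D]
  2 | R B7 → L3 hit [D]
  3 | R B6 → L2 miss wb→B2 [-]
  4 | W B0 → L0 miss [D]
  5 | W B0 → L0 hit [D]
  6 | W B7 → L3 hit [D]
  7 | W B4 → L0 miss wb→B0 [D]
  8 | R B0 → L0 miss wb→B4 [-]
  9 | R B4 → L0 miss [-]
  10 | W B5 → L1 miss [D]
  11 | W B5 → L1 hit [D]
  12 | W B5 → L1 hit [D]
  13 | R B5 → L1 hit [D]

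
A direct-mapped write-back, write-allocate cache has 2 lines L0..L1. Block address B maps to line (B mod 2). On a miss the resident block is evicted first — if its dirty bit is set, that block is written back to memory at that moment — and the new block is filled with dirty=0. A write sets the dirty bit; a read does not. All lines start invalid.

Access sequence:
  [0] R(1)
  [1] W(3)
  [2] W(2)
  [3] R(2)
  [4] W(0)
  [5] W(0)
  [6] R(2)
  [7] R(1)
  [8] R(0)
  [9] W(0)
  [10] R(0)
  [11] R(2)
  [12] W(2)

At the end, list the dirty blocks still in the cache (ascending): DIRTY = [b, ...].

0: R B1 -> L1 miss  d=-]
1: W B3 -> L1 miss  d=D]
2: W B2 -> L0 miss  d=D]
3: R B2 -> L0 hit  d=D]
4: W B0 -> L0 miss wb->B2  d=D]
5: W B0 -> L0 hit  d=D]
6: R B2 -> L0 miss wb->B0  d=-]
7: R B1 -> L1 miss wb->B3  d=-]
8: R B0 -> L0 miss  d=-]
9: W B0 -> L0 hit  d=D]
10: R B0 -> L0 hit  d=D]
11: R B2 -> L0 miss wb->B0  d=-]
12: W B2 -> L0 hit  d=D]

DIRTY = [2]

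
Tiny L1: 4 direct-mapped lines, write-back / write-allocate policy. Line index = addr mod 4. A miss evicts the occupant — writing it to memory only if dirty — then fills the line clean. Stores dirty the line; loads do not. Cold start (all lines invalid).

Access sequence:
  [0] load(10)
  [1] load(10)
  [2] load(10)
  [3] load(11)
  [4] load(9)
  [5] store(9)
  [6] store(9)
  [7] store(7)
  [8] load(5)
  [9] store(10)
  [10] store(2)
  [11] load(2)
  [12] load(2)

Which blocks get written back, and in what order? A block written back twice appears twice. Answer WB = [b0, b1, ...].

WB = [9, 10]

0: R B10 -> L2 miss  d=-]
1: R B10 -> L2 hit  d=-]
2: R B10 -> L2 hit  d=-]
3: R B11 -> L3 miss  d=-]
4: R B9 -> L1 miss  d=-]
5: W B9 -> L1 hit  d=D]
6: W B9 -> L1 hit  d=D]
7: W B7 -> L3 miss  d=D]
8: R B5 -> L1 miss wb->B9  d=-]
9: W B10 -> L2 hit  d=D]
10: W B2 -> L2 miss wb->B10  d=D]
11: R B2 -> L2 hit  d=D]
12: R B2 -> L2 hit  d=D]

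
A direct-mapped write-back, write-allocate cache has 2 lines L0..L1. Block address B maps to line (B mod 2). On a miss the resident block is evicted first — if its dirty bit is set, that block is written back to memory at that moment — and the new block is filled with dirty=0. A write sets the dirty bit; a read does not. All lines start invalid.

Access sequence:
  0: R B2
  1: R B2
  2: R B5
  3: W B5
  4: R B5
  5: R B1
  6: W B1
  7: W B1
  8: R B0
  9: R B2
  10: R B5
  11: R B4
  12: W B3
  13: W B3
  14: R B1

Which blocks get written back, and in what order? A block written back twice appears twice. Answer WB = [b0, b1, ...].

0: R B2 -> L0 miss  d=-]
1: R B2 -> L0 hit  d=-]
2: R B5 -> L1 miss  d=-]
3: W B5 -> L1 hit  d=D]
4: R B5 -> L1 hit  d=D]
5: R B1 -> L1 miss wb->B5  d=-]
6: W B1 -> L1 hit  d=D]
7: W B1 -> L1 hit  d=D]
8: R B0 -> L0 miss  d=-]
9: R B2 -> L0 miss  d=-]
10: R B5 -> L1 miss wb->B1  d=-]
11: R B4 -> L0 miss  d=-]
12: W B3 -> L1 miss  d=D]
13: W B3 -> L1 hit  d=D]
14: R B1 -> L1 miss wb->B3  d=-]

WB = [5, 1, 3]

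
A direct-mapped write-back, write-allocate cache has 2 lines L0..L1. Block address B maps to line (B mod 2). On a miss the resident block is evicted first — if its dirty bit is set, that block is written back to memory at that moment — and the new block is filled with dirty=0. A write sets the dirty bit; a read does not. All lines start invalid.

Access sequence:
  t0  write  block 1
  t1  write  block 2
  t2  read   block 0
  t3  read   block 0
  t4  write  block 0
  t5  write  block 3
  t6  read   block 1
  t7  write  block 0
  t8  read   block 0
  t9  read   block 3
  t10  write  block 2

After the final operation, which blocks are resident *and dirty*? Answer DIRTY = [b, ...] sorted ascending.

0: W B1 -> L1 miss  d=D]
1: W B2 -> L0 miss  d=D]
2: R B0 -> L0 miss wb->B2  d=-]
3: R B0 -> L0 hit  d=-]
4: W B0 -> L0 hit  d=D]
5: W B3 -> L1 miss wb->B1  d=D]
6: R B1 -> L1 miss wb->B3  d=-]
7: W B0 -> L0 hit  d=D]
8: R B0 -> L0 hit  d=D]
9: R B3 -> L1 miss  d=-]
10: W B2 -> L0 miss wb->B0  d=D]

DIRTY = [2]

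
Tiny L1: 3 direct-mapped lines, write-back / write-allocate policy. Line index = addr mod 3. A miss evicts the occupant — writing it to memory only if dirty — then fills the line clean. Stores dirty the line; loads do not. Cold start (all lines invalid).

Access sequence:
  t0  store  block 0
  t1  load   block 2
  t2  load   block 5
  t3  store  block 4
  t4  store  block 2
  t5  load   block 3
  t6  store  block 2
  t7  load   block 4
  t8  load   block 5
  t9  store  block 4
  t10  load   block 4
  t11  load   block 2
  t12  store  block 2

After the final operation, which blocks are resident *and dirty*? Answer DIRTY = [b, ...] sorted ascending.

DIRTY = [2, 4]

  0 | W B0 → L0 miss [D]
  1 | R B2 → L2 miss [-]
  2 | R B5 → L2 miss [-]
  3 | W B4 → L1 miss [D]
  4 | W B2 → L2 miss [D]
  5 | R B3 → L0 miss wb→B0 [-]
  6 | W B2 → L2 hit [D]
  7 | R B4 → L1 hit [D]
  8 | R B5 → L2 miss wb→B2 [-]
  9 | W B4 → L1 hit [D]
  10 | R B4 → L1 hit [D]
  11 | R B2 → L2 miss [-]
  12 | W B2 → L2 hit [D]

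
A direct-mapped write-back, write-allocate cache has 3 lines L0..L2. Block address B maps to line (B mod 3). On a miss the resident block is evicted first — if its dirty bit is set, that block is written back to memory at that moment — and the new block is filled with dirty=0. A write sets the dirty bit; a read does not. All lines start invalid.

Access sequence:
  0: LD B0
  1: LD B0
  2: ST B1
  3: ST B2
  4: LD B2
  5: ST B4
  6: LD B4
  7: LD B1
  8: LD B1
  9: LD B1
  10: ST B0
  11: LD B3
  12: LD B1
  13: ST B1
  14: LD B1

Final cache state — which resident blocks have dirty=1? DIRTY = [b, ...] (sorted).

  0 | R B0 → L0 miss [-]
  1 | R B0 → L0 hit [-]
  2 | W B1 → L1 miss [D]
  3 | W B2 → L2 miss [D]
  4 | R B2 → L2 hit [D]
  5 | W B4 → L1 miss wb→B1 [D]
  6 | R B4 → L1 hit [D]
  7 | R B1 → L1 miss wb→B4 [-]
  8 | R B1 → L1 hit [-]
  9 | R B1 → L1 hit [-]
  10 | W B0 → L0 hit [D]
  11 | R B3 → L0 miss wb→B0 [-]
  12 | R B1 → L1 hit [-]
  13 | W B1 → L1 hit [D]
  14 | R B1 → L1 hit [D]

DIRTY = [1, 2]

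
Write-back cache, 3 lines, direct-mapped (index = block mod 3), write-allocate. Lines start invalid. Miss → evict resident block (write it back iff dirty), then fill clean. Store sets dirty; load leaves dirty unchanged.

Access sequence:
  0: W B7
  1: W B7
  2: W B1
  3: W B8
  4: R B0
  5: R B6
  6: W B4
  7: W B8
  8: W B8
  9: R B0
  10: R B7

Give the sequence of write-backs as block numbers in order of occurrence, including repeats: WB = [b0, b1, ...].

0: W B7 -> L1 miss  d=D]
1: W B7 -> L1 hit  d=D]
2: W B1 -> L1 miss wb->B7  d=D]
3: W B8 -> L2 miss  d=D]
4: R B0 -> L0 miss  d=-]
5: R B6 -> L0 miss  d=-]
6: W B4 -> L1 miss wb->B1  d=D]
7: W B8 -> L2 hit  d=D]
8: W B8 -> L2 hit  d=D]
9: R B0 -> L0 miss  d=-]
10: R B7 -> L1 miss wb->B4  d=-]

WB = [7, 1, 4]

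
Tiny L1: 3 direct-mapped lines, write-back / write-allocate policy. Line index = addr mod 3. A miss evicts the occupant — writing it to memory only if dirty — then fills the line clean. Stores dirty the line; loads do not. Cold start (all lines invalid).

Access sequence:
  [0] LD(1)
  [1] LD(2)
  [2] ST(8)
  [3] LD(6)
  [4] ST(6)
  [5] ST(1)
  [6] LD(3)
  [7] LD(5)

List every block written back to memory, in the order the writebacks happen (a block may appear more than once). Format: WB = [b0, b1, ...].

0: R B1 -> L1 miss  d=-]
1: R B2 -> L2 miss  d=-]
2: W B8 -> L2 miss  d=D]
3: R B6 -> L0 miss  d=-]
4: W B6 -> L0 hit  d=D]
5: W B1 -> L1 hit  d=D]
6: R B3 -> L0 miss wb->B6  d=-]
7: R B5 -> L2 miss wb->B8  d=-]

WB = [6, 8]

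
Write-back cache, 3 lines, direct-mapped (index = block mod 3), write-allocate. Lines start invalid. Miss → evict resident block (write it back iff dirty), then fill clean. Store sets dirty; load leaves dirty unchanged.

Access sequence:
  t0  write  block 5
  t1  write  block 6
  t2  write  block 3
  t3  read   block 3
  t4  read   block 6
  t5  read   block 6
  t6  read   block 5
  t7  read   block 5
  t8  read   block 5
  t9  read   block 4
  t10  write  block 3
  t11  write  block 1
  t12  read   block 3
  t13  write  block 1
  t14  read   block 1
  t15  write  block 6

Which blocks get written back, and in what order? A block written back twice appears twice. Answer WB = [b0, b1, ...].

WB = [6, 3, 3]

0: W B5 -> L2 miss  d=D]
1: W B6 -> L0 miss  d=D]
2: W B3 -> L0 miss wb->B6  d=D]
3: R B3 -> L0 hit  d=D]
4: R B6 -> L0 miss wb->B3  d=-]
5: R B6 -> L0 hit  d=-]
6: R B5 -> L2 hit  d=D]
7: R B5 -> L2 hit  d=D]
8: R B5 -> L2 hit  d=D]
9: R B4 -> L1 miss  d=-]
10: W B3 -> L0 miss  d=D]
11: W B1 -> L1 miss  d=D]
12: R B3 -> L0 hit  d=D]
13: W B1 -> L1 hit  d=D]
14: R B1 -> L1 hit  d=D]
15: W B6 -> L0 miss wb->B3  d=D]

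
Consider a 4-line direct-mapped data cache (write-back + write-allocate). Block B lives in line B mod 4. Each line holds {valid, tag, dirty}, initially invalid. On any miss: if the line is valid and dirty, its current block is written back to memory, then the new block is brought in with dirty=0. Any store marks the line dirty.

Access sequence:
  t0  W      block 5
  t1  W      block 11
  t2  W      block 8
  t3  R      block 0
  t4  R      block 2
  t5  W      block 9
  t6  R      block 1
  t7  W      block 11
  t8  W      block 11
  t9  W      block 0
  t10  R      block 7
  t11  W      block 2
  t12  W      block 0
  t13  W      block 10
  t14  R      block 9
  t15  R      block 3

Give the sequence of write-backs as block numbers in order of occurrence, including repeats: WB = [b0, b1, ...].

0: W B5 → L1 miss [D]
1: W B11 → L3 miss [D]
2: W B8 → L0 miss [D]
3: R B0 → L0 miss wb→B8 [-]
4: R B2 → L2 miss [-]
5: W B9 → L1 miss wb→B5 [D]
6: R B1 → L1 miss wb→B9 [-]
7: W B11 → L3 hit [D]
8: W B11 → L3 hit [D]
9: W B0 → L0 hit [D]
10: R B7 → L3 miss wb→B11 [-]
11: W B2 → L2 hit [D]
12: W B0 → L0 hit [D]
13: W B10 → L2 miss wb→B2 [D]
14: R B9 → L1 miss [-]
15: R B3 → L3 miss [-]

WB = [8, 5, 9, 11, 2]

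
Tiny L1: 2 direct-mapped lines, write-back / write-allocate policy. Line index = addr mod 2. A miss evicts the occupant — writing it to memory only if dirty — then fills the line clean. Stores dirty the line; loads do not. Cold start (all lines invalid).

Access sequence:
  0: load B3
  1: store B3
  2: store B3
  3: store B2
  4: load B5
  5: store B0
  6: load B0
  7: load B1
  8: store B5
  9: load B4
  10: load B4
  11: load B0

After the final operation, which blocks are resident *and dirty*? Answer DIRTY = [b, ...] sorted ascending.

DIRTY = [5]

0: R B3 -> L1 miss  d=-]
1: W B3 -> L1 hit  d=D]
2: W B3 -> L1 hit  d=D]
3: W B2 -> L0 miss  d=D]
4: R B5 -> L1 miss wb->B3  d=-]
5: W B0 -> L0 miss wb->B2  d=D]
6: R B0 -> L0 hit  d=D]
7: R B1 -> L1 miss  d=-]
8: W B5 -> L1 miss  d=D]
9: R B4 -> L0 miss wb->B0  d=-]
10: R B4 -> L0 hit  d=-]
11: R B0 -> L0 miss  d=-]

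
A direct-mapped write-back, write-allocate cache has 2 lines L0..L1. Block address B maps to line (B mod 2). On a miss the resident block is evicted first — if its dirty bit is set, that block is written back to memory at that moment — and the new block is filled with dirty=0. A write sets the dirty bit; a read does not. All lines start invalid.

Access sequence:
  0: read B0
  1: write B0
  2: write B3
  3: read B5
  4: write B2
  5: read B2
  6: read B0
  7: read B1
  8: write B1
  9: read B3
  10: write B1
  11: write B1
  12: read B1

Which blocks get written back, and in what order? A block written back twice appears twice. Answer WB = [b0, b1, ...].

WB = [3, 0, 2, 1]

0: R B0 → L0 miss [-]
1: W B0 → L0 hit [D]
2: W B3 → L1 miss [D]
3: R B5 → L1 miss wb→B3 [-]
4: W B2 → L0 miss wb→B0 [D]
5: R B2 → L0 hit [D]
6: R B0 → L0 miss wb→B2 [-]
7: R B1 → L1 miss [-]
8: W B1 → L1 hit [D]
9: R B3 → L1 miss wb→B1 [-]
10: W B1 → L1 miss [D]
11: W B1 → L1 hit [D]
12: R B1 → L1 hit [D]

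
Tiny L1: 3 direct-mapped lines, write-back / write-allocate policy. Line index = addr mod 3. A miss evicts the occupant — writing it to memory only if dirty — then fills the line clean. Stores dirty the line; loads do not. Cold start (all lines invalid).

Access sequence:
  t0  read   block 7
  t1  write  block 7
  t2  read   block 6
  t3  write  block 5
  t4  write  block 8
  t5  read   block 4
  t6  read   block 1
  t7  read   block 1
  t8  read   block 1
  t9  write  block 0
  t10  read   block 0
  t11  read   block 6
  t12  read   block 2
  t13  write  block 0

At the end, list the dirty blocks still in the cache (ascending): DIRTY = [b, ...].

0: R B7 → L1 miss [-]
1: W B7 → L1 hit [D]
2: R B6 → L0 miss [-]
3: W B5 → L2 miss [D]
4: W B8 → L2 miss wb→B5 [D]
5: R B4 → L1 miss wb→B7 [-]
6: R B1 → L1 miss [-]
7: R B1 → L1 hit [-]
8: R B1 → L1 hit [-]
9: W B0 → L0 miss [D]
10: R B0 → L0 hit [D]
11: R B6 → L0 miss wb→B0 [-]
12: R B2 → L2 miss wb→B8 [-]
13: W B0 → L0 miss [D]

DIRTY = [0]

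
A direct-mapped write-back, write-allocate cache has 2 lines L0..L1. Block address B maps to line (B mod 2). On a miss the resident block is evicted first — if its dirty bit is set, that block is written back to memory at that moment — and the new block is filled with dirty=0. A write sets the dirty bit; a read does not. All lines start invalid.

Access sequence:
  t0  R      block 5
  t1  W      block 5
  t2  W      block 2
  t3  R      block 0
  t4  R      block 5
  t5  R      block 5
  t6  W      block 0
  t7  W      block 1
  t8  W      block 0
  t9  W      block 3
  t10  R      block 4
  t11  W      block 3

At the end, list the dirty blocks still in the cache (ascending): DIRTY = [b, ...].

0: R B5 → L1 miss [-]
1: W B5 → L1 hit [D]
2: W B2 → L0 miss [D]
3: R B0 → L0 miss wb→B2 [-]
4: R B5 → L1 hit [D]
5: R B5 → L1 hit [D]
6: W B0 → L0 hit [D]
7: W B1 → L1 miss wb→B5 [D]
8: W B0 → L0 hit [D]
9: W B3 → L1 miss wb→B1 [D]
10: R B4 → L0 miss wb→B0 [-]
11: W B3 → L1 hit [D]

DIRTY = [3]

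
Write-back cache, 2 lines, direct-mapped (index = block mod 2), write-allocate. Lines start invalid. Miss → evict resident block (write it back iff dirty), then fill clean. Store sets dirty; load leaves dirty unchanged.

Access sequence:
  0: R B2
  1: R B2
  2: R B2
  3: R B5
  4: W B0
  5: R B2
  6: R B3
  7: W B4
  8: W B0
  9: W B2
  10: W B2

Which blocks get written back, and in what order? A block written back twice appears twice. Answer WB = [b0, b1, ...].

WB = [0, 4, 0]

0: R B2 → L0 miss [-]
1: R B2 → L0 hit [-]
2: R B2 → L0 hit [-]
3: R B5 → L1 miss [-]
4: W B0 → L0 miss [D]
5: R B2 → L0 miss wb→B0 [-]
6: R B3 → L1 miss [-]
7: W B4 → L0 miss [D]
8: W B0 → L0 miss wb→B4 [D]
9: W B2 → L0 miss wb→B0 [D]
10: W B2 → L0 hit [D]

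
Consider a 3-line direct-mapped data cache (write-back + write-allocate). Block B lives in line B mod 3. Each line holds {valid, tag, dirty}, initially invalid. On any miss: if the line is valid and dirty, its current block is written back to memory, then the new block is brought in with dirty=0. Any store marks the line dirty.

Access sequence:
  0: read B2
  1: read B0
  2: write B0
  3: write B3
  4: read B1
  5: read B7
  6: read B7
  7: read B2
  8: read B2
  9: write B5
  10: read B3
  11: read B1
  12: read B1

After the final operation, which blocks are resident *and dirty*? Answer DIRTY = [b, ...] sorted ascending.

0: R B2 → L2 miss [-]
1: R B0 → L0 miss [-]
2: W B0 → L0 hit [D]
3: W B3 → L0 miss wb→B0 [D]
4: R B1 → L1 miss [-]
5: R B7 → L1 miss [-]
6: R B7 → L1 hit [-]
7: R B2 → L2 hit [-]
8: R B2 → L2 hit [-]
9: W B5 → L2 miss [D]
10: R B3 → L0 hit [D]
11: R B1 → L1 miss [-]
12: R B1 → L1 hit [-]

DIRTY = [3, 5]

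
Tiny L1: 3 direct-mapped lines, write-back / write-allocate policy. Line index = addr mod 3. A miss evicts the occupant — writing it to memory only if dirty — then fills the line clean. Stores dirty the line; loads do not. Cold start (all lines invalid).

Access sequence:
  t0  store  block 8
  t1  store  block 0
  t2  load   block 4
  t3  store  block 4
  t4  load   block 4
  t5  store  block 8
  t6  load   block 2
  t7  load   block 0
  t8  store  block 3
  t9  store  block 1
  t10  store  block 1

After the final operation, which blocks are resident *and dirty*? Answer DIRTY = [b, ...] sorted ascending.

  0 | W B8 → L2 miss [D]
  1 | W B0 → L0 miss [D]
  2 | R B4 → L1 miss [-]
  3 | W B4 → L1 hit [D]
  4 | R B4 → L1 hit [D]
  5 | W B8 → L2 hit [D]
  6 | R B2 → L2 miss wb→B8 [-]
  7 | R B0 → L0 hit [D]
  8 | W B3 → L0 miss wb→B0 [D]
  9 | W B1 → L1 miss wb→B4 [D]
  10 | W B1 → L1 hit [D]

DIRTY = [1, 3]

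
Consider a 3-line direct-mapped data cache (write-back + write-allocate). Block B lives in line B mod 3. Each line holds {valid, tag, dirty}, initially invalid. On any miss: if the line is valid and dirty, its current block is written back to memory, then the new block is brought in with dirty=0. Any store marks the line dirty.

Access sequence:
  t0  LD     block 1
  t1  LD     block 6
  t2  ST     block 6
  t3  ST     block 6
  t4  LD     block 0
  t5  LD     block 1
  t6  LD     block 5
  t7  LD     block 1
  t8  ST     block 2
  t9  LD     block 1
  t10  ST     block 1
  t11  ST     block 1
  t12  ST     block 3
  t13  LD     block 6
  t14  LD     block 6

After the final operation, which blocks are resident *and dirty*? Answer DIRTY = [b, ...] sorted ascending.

DIRTY = [1, 2]

  0 | R B1 → L1 miss [-]
  1 | R B6 → L0 miss [-]
  2 | W B6 → L0 hit [D]
  3 | W B6 → L0 hit [D]
  4 | R B0 → L0 miss wb→B6 [-]
  5 | R B1 → L1 hit [-]
  6 | R B5 → L2 miss [-]
  7 | R B1 → L1 hit [-]
  8 | W B2 → L2 miss [D]
  9 | R B1 → L1 hit [-]
  10 | W B1 → L1 hit [D]
  11 | W B1 → L1 hit [D]
  12 | W B3 → L0 miss [D]
  13 | R B6 → L0 miss wb→B3 [-]
  14 | R B6 → L0 hit [-]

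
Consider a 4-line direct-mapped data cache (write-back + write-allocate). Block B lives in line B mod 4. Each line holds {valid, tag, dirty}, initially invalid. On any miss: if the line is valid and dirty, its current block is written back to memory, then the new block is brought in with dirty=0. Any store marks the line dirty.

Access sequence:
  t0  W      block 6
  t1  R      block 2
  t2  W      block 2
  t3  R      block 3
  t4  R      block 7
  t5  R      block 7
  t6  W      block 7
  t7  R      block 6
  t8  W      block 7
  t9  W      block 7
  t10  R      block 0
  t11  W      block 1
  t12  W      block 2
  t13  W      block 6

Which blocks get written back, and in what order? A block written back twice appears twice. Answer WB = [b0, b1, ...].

WB = [6, 2, 2]

  0 | W B6 → L2 miss [D]
  1 | R B2 → L2 miss wb→B6 [-]
  2 | W B2 → L2 hit [D]
  3 | R B3 → L3 miss [-]
  4 | R B7 → L3 miss [-]
  5 | R B7 → L3 hit [-]
  6 | W B7 → L3 hit [D]
  7 | R B6 → L2 miss wb→B2 [-]
  8 | W B7 → L3 hit [D]
  9 | W B7 → L3 hit [D]
  10 | R B0 → L0 miss [-]
  11 | W B1 → L1 miss [D]
  12 | W B2 → L2 miss [D]
  13 | W B6 → L2 miss wb→B2 [D]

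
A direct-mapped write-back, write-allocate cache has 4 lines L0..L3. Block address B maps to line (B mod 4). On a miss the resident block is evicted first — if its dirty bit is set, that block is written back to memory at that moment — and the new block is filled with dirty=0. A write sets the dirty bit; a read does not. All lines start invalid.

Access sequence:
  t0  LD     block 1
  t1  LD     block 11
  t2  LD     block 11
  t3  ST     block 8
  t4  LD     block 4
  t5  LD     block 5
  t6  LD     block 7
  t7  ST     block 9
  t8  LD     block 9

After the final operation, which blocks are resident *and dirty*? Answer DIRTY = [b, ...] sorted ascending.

0: R B1 → L1 miss [-]
1: R B11 → L3 miss [-]
2: R B11 → L3 hit [-]
3: W B8 → L0 miss [D]
4: R B4 → L0 miss wb→B8 [-]
5: R B5 → L1 miss [-]
6: R B7 → L3 miss [-]
7: W B9 → L1 miss [D]
8: R B9 → L1 hit [D]

DIRTY = [9]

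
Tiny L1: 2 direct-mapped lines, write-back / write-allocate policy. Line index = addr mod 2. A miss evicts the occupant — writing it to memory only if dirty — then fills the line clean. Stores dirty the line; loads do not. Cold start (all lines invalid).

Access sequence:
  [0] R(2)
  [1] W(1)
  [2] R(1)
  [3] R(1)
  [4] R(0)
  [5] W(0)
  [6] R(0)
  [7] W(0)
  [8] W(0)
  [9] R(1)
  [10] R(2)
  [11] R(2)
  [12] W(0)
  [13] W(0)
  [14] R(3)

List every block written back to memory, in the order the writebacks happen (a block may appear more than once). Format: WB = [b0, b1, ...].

WB = [0, 1]

0: R B2 → L0 miss [-]
1: W B1 → L1 miss [D]
2: R B1 → L1 hit [D]
3: R B1 → L1 hit [D]
4: R B0 → L0 miss [-]
5: W B0 → L0 hit [D]
6: R B0 → L0 hit [D]
7: W B0 → L0 hit [D]
8: W B0 → L0 hit [D]
9: R B1 → L1 hit [D]
10: R B2 → L0 miss wb→B0 [-]
11: R B2 → L0 hit [-]
12: W B0 → L0 miss [D]
13: W B0 → L0 hit [D]
14: R B3 → L1 miss wb→B1 [-]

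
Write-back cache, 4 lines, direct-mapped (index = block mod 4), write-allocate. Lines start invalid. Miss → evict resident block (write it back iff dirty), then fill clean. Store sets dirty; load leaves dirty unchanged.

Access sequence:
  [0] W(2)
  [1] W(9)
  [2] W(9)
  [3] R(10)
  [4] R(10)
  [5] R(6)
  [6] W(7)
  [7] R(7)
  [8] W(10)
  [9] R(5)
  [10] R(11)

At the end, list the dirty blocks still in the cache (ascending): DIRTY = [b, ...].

DIRTY = [10]

0: W B2 → L2 miss [D]
1: W B9 → L1 miss [D]
2: W B9 → L1 hit [D]
3: R B10 → L2 miss wb→B2 [-]
4: R B10 → L2 hit [-]
5: R B6 → L2 miss [-]
6: W B7 → L3 miss [D]
7: R B7 → L3 hit [D]
8: W B10 → L2 miss [D]
9: R B5 → L1 miss wb→B9 [-]
10: R B11 → L3 miss wb→B7 [-]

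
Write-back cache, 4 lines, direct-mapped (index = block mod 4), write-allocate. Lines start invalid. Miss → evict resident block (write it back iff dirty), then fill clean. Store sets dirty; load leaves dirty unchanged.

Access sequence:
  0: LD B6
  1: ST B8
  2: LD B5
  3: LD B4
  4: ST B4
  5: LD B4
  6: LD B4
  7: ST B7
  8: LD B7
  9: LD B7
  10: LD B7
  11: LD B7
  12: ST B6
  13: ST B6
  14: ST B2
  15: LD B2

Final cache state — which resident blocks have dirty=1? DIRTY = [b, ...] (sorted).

0: R B6 → L2 miss [-]
1: W B8 → L0 miss [D]
2: R B5 → L1 miss [-]
3: R B4 → L0 miss wb→B8 [-]
4: W B4 → L0 hit [D]
5: R B4 → L0 hit [D]
6: R B4 → L0 hit [D]
7: W B7 → L3 miss [D]
8: R B7 → L3 hit [D]
9: R B7 → L3 hit [D]
10: R B7 → L3 hit [D]
11: R B7 → L3 hit [D]
12: W B6 → L2 hit [D]
13: W B6 → L2 hit [D]
14: W B2 → L2 miss wb→B6 [D]
15: R B2 → L2 hit [D]

DIRTY = [2, 4, 7]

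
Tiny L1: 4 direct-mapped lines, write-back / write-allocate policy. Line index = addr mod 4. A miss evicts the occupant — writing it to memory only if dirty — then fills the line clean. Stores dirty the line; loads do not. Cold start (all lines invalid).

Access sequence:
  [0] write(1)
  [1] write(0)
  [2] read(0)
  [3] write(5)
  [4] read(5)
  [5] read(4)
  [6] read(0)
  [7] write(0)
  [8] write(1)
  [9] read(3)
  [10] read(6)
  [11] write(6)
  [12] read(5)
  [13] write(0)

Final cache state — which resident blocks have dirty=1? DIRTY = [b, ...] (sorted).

0: W B1 → L1 miss [D]
1: W B0 → L0 miss [D]
2: R B0 → L0 hit [D]
3: W B5 → L1 miss wb→B1 [D]
4: R B5 → L1 hit [D]
5: R B4 → L0 miss wb→B0 [-]
6: R B0 → L0 miss [-]
7: W B0 → L0 hit [D]
8: W B1 → L1 miss wb→B5 [D]
9: R B3 → L3 miss [-]
10: R B6 → L2 miss [-]
11: W B6 → L2 hit [D]
12: R B5 → L1 miss wb→B1 [-]
13: W B0 → L0 hit [D]

DIRTY = [0, 6]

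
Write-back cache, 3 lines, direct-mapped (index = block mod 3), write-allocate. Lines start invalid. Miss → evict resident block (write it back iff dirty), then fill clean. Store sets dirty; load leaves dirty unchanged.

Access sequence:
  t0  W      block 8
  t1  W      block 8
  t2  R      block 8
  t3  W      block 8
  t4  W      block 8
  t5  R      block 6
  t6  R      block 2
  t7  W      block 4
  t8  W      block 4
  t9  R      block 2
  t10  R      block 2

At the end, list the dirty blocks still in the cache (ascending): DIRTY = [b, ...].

0: W B8 → L2 miss [D]
1: W B8 → L2 hit [D]
2: R B8 → L2 hit [D]
3: W B8 → L2 hit [D]
4: W B8 → L2 hit [D]
5: R B6 → L0 miss [-]
6: R B2 → L2 miss wb→B8 [-]
7: W B4 → L1 miss [D]
8: W B4 → L1 hit [D]
9: R B2 → L2 hit [-]
10: R B2 → L2 hit [-]

DIRTY = [4]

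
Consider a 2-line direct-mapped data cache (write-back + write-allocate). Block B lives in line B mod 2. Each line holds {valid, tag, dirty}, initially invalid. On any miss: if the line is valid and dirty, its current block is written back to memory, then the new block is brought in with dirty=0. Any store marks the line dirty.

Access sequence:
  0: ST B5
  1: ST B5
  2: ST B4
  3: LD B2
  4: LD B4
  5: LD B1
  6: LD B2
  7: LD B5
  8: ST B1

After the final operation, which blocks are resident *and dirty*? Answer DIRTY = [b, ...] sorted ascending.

0: W B5 → L1 miss [D]
1: W B5 → L1 hit [D]
2: W B4 → L0 miss [D]
3: R B2 → L0 miss wb→B4 [-]
4: R B4 → L0 miss [-]
5: R B1 → L1 miss wb→B5 [-]
6: R B2 → L0 miss [-]
7: R B5 → L1 miss [-]
8: W B1 → L1 miss [D]

DIRTY = [1]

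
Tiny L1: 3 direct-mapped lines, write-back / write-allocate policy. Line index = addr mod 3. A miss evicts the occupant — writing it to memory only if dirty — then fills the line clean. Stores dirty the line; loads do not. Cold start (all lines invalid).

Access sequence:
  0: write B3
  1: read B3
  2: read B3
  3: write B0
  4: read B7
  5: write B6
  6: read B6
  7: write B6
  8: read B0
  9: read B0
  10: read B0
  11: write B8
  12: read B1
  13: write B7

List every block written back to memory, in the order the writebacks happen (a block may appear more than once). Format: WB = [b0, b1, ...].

0: W B3 → L0 miss [D]
1: R B3 → L0 hit [D]
2: R B3 → L0 hit [D]
3: W B0 → L0 miss wb→B3 [D]
4: R B7 → L1 miss [-]
5: W B6 → L0 miss wb→B0 [D]
6: R B6 → L0 hit [D]
7: W B6 → L0 hit [D]
8: R B0 → L0 miss wb→B6 [-]
9: R B0 → L0 hit [-]
10: R B0 → L0 hit [-]
11: W B8 → L2 miss [D]
12: R B1 → L1 miss [-]
13: W B7 → L1 miss [D]

WB = [3, 0, 6]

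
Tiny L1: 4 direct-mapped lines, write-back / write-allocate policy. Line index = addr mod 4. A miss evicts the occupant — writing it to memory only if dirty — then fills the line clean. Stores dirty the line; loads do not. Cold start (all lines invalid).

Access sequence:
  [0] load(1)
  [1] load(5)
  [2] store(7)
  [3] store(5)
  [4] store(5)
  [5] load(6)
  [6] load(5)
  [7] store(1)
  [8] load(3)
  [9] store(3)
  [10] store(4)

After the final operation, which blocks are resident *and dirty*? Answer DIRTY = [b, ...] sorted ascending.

  0 | R B1 → L1 miss [-]
  1 | R B5 → L1 miss [-]
  2 | W B7 → L3 miss [D]
  3 | W B5 → L1 hit [D]
  4 | W B5 → L1 hit [D]
  5 | R B6 → L2 miss [-]
  6 | R B5 → L1 hit [D]
  7 | W B1 → L1 miss wb→B5 [D]
  8 | R B3 → L3 miss wb→B7 [-]
  9 | W B3 → L3 hit [D]
  10 | W B4 → L0 miss [D]

DIRTY = [1, 3, 4]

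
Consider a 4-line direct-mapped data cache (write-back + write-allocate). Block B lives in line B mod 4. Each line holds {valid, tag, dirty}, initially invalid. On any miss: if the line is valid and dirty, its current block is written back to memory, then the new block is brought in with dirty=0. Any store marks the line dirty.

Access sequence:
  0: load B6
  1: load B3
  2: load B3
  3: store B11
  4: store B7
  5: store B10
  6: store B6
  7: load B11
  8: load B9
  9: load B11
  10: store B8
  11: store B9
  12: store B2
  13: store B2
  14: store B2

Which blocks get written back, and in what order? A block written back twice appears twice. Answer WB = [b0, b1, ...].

0: R B6 → L2 miss [-]
1: R B3 → L3 miss [-]
2: R B3 → L3 hit [-]
3: W B11 → L3 miss [D]
4: W B7 → L3 miss wb→B11 [D]
5: W B10 → L2 miss [D]
6: W B6 → L2 miss wb→B10 [D]
7: R B11 → L3 miss wb→B7 [-]
8: R B9 → L1 miss [-]
9: R B11 → L3 hit [-]
10: W B8 → L0 miss [D]
11: W B9 → L1 hit [D]
12: W B2 → L2 miss wb→B6 [D]
13: W B2 → L2 hit [D]
14: W B2 → L2 hit [D]

WB = [11, 10, 7, 6]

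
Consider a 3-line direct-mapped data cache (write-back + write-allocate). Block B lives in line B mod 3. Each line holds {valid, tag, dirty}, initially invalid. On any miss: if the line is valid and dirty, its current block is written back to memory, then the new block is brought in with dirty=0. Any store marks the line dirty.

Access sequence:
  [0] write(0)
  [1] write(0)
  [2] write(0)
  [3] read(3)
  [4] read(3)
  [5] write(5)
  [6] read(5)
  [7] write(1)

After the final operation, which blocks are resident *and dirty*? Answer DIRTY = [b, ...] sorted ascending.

0: W B0 → L0 miss [D]
1: W B0 → L0 hit [D]
2: W B0 → L0 hit [D]
3: R B3 → L0 miss wb→B0 [-]
4: R B3 → L0 hit [-]
5: W B5 → L2 miss [D]
6: R B5 → L2 hit [D]
7: W B1 → L1 miss [D]

DIRTY = [1, 5]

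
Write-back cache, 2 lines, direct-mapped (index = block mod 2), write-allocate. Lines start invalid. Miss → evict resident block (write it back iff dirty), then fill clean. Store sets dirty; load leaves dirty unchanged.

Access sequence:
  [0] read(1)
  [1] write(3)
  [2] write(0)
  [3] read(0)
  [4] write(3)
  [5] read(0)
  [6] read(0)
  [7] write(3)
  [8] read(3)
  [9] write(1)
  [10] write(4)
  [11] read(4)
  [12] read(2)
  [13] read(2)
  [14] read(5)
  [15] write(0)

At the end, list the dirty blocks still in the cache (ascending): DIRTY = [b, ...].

DIRTY = [0]

0: R B1 → L1 miss [-]
1: W B3 → L1 miss [D]
2: W B0 → L0 miss [D]
3: R B0 → L0 hit [D]
4: W B3 → L1 hit [D]
5: R B0 → L0 hit [D]
6: R B0 → L0 hit [D]
7: W B3 → L1 hit [D]
8: R B3 → L1 hit [D]
9: W B1 → L1 miss wb→B3 [D]
10: W B4 → L0 miss wb→B0 [D]
11: R B4 → L0 hit [D]
12: R B2 → L0 miss wb→B4 [-]
13: R B2 → L0 hit [-]
14: R B5 → L1 miss wb→B1 [-]
15: W B0 → L0 miss [D]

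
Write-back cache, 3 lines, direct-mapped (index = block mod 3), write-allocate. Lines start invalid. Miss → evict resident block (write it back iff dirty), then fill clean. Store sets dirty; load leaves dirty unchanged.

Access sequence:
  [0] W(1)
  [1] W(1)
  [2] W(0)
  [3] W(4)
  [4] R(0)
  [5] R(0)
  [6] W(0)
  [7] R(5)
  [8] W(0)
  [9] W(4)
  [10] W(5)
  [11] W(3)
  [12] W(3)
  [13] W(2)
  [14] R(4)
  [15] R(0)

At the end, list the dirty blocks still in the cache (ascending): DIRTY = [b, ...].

  0 | W B1 → L1 miss [D]
  1 | W B1 → L1 hit [D]
  2 | W B0 → L0 miss [D]
  3 | W B4 → L1 miss wb→B1 [D]
  4 | R B0 → L0 hit [D]
  5 | R B0 → L0 hit [D]
  6 | W B0 → L0 hit [D]
  7 | R B5 → L2 miss [-]
  8 | W B0 → L0 hit [D]
  9 | W B4 → L1 hit [D]
  10 | W B5 → L2 hit [D]
  11 | W B3 → L0 miss wb→B0 [D]
  12 | W B3 → L0 hit [D]
  13 | W B2 → L2 miss wb→B5 [D]
  14 | R B4 → L1 hit [D]
  15 | R B0 → L0 miss wb→B3 [-]

DIRTY = [2, 4]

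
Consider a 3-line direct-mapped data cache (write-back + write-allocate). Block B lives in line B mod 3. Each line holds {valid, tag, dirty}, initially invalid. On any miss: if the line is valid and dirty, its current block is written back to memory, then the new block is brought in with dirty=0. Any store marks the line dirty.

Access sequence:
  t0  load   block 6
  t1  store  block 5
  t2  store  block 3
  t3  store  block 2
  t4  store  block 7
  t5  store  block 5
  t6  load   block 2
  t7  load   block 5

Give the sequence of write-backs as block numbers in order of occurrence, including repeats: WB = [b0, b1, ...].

  0 | R B6 → L0 miss [-]
  1 | W B5 → L2 miss [D]
  2 | W B3 → L0 miss [D]
  3 | W B2 → L2 miss wb→B5 [D]
  4 | W B7 → L1 miss [D]
  5 | W B5 → L2 miss wb→B2 [D]
  6 | R B2 → L2 miss wb→B5 [-]
  7 | R B5 → L2 miss [-]

WB = [5, 2, 5]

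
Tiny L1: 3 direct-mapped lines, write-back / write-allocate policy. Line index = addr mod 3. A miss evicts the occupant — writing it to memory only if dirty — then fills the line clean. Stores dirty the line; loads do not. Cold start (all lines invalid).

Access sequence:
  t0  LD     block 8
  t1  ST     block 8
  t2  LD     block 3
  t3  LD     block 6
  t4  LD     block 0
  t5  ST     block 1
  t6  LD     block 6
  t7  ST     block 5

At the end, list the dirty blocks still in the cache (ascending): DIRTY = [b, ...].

0: R B8 → L2 miss [-]
1: W B8 → L2 hit [D]
2: R B3 → L0 miss [-]
3: R B6 → L0 miss [-]
4: R B0 → L0 miss [-]
5: W B1 → L1 miss [D]
6: R B6 → L0 miss [-]
7: W B5 → L2 miss wb→B8 [D]

DIRTY = [1, 5]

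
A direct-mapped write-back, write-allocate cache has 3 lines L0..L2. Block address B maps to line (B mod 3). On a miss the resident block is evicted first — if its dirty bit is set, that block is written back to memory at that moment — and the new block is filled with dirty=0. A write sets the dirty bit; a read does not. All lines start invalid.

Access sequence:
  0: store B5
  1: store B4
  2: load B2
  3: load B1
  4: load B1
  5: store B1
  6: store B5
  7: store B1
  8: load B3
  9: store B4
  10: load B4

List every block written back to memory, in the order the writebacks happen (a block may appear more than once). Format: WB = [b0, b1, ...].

0: W B5 → L2 miss [D]
1: W B4 → L1 miss [D]
2: R B2 → L2 miss wb→B5 [-]
3: R B1 → L1 miss wb→B4 [-]
4: R B1 → L1 hit [-]
5: W B1 → L1 hit [D]
6: W B5 → L2 miss [D]
7: W B1 → L1 hit [D]
8: R B3 → L0 miss [-]
9: W B4 → L1 miss wb→B1 [D]
10: R B4 → L1 hit [D]

WB = [5, 4, 1]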